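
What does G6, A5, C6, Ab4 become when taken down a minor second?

F#6 G#5 B5 G4

G6 → F#6
A5 → G#5
C6 → B5
Ab4 → G4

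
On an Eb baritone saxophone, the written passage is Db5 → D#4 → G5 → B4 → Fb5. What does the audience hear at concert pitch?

The Eb baritone saxophone sounds a major thirteenth below written, so transpose each written note down a major thirteenth.
Db5 gives Fb3
D#4 gives F#2
G5 gives Bb3
B4 gives D3
Fb5 gives Abb3

Fb3 F#2 Bb3 D3 Abb3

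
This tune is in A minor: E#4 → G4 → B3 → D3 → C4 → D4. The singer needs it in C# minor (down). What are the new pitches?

From A down to C# is a minor sixth; apply that to each pitch.
E#4 becomes G##3
G4 becomes B3
B3 becomes D#3
D3 becomes F#2
C4 becomes E3
D4 becomes F#3

G##3 B3 D#3 F#2 E3 F#3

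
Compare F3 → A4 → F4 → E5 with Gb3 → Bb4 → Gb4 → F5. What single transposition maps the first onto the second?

From F3 to Gb3 is 2 letter names — a second of some quality.
F3 to Gb3 is 1 semitone, which makes it a minor second; the second version is higher, so the direction is up.
Checking another pair — E5 → F5 — gives the same interval.

up a minor second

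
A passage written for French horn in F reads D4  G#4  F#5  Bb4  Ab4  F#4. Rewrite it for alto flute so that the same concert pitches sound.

First find concert pitch: the French horn in F sounds a perfect fifth below written, so D4 G#4 F#5 Bb4 Ab4 F#4 sounds G3 C#4 B4 Eb4 Db4 B3.
Then write for alto flute: it sounds a perfect fourth below written, so the part must be a perfect fourth above concert.
G3 → C4
C#4 → F#4
B4 → E5
Eb4 → Ab4
Db4 → Gb4
B3 → E4

C4 F#4 E5 Ab4 Gb4 E4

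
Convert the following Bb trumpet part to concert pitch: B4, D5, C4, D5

A4 C5 Bb3 C5

Written C4 on the Bb trumpet sounds as Bb3, a major second lower; apply that shift to every note.
B4 -> A4
D5 -> C5
C4 -> Bb3
D5 -> C5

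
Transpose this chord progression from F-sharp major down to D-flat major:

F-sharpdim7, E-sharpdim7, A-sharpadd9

Dbdim7 Cdim7 Fadd9

F-sharp major down to D-flat major is an augmented third; each chord root moves by that interval while the quality stays the same.
F-sharpdim7: root F-sharp down an augmented third → Db, giving Dbdim7.
E-sharpdim7: root E-sharp down an augmented third → C, giving Cdim7.
A-sharpadd9: root A-sharp down an augmented third → F, giving Fadd9.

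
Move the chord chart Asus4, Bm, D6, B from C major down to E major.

C major down to E major is a minor sixth; each chord root moves by that interval while the quality stays the same.
Asus4: root A down a minor sixth → C#, giving C#sus4.
Bm: root B down a minor sixth → D#, giving D#m.
D6: root D down a minor sixth → F#, giving F#6.
B: root B down a minor sixth → D#, giving D#.

C#sus4 D#m F#6 D#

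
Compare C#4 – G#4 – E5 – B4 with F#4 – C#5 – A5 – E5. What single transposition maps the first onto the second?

up a perfect fourth

From C#4 to F#4 is 4 letter names — a fourth of some quality.
C#4 to F#4 is 5 semitones, which makes it a perfect fourth; the second version is higher, so the direction is up.
Checking another pair — B4 → E5 — gives the same interval.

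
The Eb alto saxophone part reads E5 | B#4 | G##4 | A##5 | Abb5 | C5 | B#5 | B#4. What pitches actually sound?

G4 D#4 B#3 C##5 Cbb5 Eb4 D#5 D#4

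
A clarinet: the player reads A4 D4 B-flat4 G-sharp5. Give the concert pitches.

F#4 B3 G4 E#5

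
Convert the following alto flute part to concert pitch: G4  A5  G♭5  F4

D4 E5 Db5 C4

The alto flute sounds a perfect fourth below written, so transpose each written note down a perfect fourth.
G4 gives D4
A5 gives E5
Gb5 gives Db5
F4 gives C4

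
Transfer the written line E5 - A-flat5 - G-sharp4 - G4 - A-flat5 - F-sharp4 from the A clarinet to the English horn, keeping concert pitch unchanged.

First find concert pitch: the A clarinet sounds a minor third below written, so E5 A-flat5 G-sharp4 G4 A-flat5 F-sharp4 sounds C#5 F5 E#4 E4 F5 D#4.
Then write for English horn: it sounds a perfect fifth below written, so the part must be a perfect fifth above concert.
C#5 → G#5
F5 → C6
E#4 → B#4
E4 → B4
F5 → C6
D#4 → A#4

G#5 C6 B#4 B4 C6 A#4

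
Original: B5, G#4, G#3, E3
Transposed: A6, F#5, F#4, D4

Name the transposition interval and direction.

up a minor seventh

From B5 to A6 is 7 letter names — a seventh of some quality.
B5 to A6 is 10 semitones, which makes it a minor seventh; the second version is higher, so the direction is up.
Checking another pair — E3 → D4 — gives the same interval.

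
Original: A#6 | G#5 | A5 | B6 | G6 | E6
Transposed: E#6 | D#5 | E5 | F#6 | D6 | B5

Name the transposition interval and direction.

Take the first pair: A#6 → E#6. A to E spans 4 letter names, so the interval is some kind of fourth.
E#6 to A#6 is 5 semitones, which makes it a perfect fourth; the second version is lower, so the direction is down.
Checking another pair — E6 → B5 — gives the same interval.

down a perfect fourth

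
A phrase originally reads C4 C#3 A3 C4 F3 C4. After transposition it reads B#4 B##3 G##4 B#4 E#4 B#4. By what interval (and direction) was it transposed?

Take the first pair: C4 → B#4. C to B spans 7 letter names, so the interval is some kind of seventh.
C4 to B#4 is 12 semitones, which makes it an augmented seventh; the second version is higher, so the direction is up.
Checking another pair — C4 → B#4 — gives the same interval.

up an augmented seventh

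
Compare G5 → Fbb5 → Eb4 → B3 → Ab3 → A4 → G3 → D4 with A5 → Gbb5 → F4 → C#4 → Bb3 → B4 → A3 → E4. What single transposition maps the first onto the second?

up a major second

Take the first pair: G5 → A5. G to A spans 2 letter names, so the interval is some kind of second.
G5 to A5 is 2 semitones, which makes it a major second; the second version is higher, so the direction is up.
Checking another pair — D4 → E4 — gives the same interval.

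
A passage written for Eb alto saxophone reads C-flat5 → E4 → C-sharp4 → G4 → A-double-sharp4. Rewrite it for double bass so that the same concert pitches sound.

Ebb5 G4 E4 Bb4 C##5

First find concert pitch: the Eb alto saxophone sounds a major sixth below written, so C-flat5 E4 C-sharp4 G4 A-double-sharp4 sounds Ebb4 G3 E3 Bb3 C##4.
Then write for double bass: it sounds a perfect octave below written, so the part must be a perfect octave above concert.
Ebb4 → Ebb5
G3 → G4
E3 → E4
Bb3 → Bb4
C##4 → C##5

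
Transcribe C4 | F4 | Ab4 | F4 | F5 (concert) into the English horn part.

The English horn sounds a perfect fifth below written, so the written part must be a perfect fifth above concert — transpose each note up.
C4 becomes G4
F4 becomes C5
Ab4 becomes Eb5
F4 becomes C5
F5 becomes C6

G4 C5 Eb5 C5 C6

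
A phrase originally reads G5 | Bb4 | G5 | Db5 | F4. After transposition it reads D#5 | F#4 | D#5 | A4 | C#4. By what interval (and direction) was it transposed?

Take the first pair: G5 → D#5. G to D spans 4 letter names, so the interval is some kind of fourth.
D#5 to G5 is 4 semitones, which makes it a diminished fourth; the second version is lower, so the direction is down.
Checking another pair — F4 → C#4 — gives the same interval.

down a diminished fourth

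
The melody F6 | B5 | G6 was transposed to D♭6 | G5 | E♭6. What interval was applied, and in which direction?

down a major third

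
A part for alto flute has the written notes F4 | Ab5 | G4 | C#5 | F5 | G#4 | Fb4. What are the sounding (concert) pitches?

The alto flute sounds a perfect fourth below written, so transpose each written note down a perfect fourth.
F4 -> C4
Ab5 -> Eb5
G4 -> D4
C#5 -> G#4
F5 -> C5
G#4 -> D#4
Fb4 -> Cb4

C4 Eb5 D4 G#4 C5 D#4 Cb4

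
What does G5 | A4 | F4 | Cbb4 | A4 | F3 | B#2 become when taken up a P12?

D7 E6 C6 Gbb5 E6 C5 F##4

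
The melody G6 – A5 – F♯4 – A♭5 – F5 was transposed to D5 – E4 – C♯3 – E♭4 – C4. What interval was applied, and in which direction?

down a perfect eleventh

Take the first pair: G6 → D5. G to D spans 11 letter names, so the interval is some kind of eleventh.
D5 to G6 is 17 semitones, which makes it a perfect eleventh; the second version is lower, so the direction is down.
Checking another pair — F5 → C4 — gives the same interval.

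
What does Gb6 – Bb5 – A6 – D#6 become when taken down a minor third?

Gb6 down a minor third is Eb6.
A minor third down from Bb5 gives G5.
A minor third down from A6 gives F#6.
A minor third down from D#6 gives B#5.

Eb6 G5 F#6 B#5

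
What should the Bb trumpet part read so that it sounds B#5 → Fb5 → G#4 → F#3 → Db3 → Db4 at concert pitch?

C##6 Gb5 A#4 G#3 Eb3 Eb4

The Bb trumpet sounds a major second below written, so the written part must be a major second above concert — transpose each note up.
B#5 gives C##6
Fb5 gives Gb5
G#4 gives A#4
F#3 gives G#3
Db3 gives Eb3
Db4 gives Eb4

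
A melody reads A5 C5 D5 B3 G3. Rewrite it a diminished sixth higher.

Fb6 Abb5 Bbb5 Gb4 Ebb4

A diminished sixth up from A5 gives Fb6.
C5 up a diminished sixth is Abb5.
A diminished sixth up from D5 gives Bbb5.
A diminished sixth up from B3 gives Gb4.
G3 up a diminished sixth is Ebb4.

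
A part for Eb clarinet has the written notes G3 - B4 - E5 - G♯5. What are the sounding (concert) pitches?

Bb3 D5 G5 B5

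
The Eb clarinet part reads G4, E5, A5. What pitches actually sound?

The Eb clarinet sounds a minor third above written, so transpose each written note up a minor third.
G4 gives Bb4
E5 gives G5
A5 gives C6

Bb4 G5 C6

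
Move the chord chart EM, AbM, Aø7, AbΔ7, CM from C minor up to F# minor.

A#M DM D#ø7 DΔ7 F#M

C minor up to F# minor is an augmented fourth; each chord root moves by that interval while the quality stays the same.
EM: root E up an augmented fourth → A#, giving A#M.
AbM: root Ab up an augmented fourth → D, giving DM.
Aø7: root A up an augmented fourth → D#, giving D#ø7.
AbΔ7: root Ab up an augmented fourth → D, giving DΔ7.
CM: root C up an augmented fourth → F#, giving F#M.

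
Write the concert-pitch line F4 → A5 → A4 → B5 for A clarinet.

The A clarinet sounds a minor third below written, so the written part must be a minor third above concert — transpose each note up.
F4 becomes Ab4
A5 becomes C6
A4 becomes C5
B5 becomes D6

Ab4 C6 C5 D6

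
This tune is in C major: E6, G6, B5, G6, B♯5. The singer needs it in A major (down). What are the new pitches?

C#6 E6 G#5 E6 G##5

From C down to A is a minor third; apply that to each pitch.
E6 becomes C#6
G6 becomes E6
B5 becomes G#5
G6 becomes E6
B#5 becomes G##5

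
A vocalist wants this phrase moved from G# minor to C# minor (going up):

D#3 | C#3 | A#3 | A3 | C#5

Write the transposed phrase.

G#3 F#3 D#4 D4 F#5

From G# up to C# is a perfect fourth; apply that to each pitch.
D#3 becomes G#3
C#3 becomes F#3
A#3 becomes D#4
A3 becomes D4
C#5 becomes F#5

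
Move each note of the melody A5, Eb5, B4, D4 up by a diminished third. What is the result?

Cb6 Gbb5 Db5 Fb4

A diminished third up from A5 gives Cb6.
Eb5 up a diminished third is Gbb5.
A diminished third up from B4 gives Db5.
D4: a third up reaches F, and 2 semitones makes it Fb4.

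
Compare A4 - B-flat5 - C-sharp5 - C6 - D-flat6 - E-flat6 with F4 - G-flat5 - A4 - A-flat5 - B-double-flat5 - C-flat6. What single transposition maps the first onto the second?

Take the first pair: A4 → F4. A to F spans 3 letter names, so the interval is some kind of third.
F4 to A4 is 4 semitones, which makes it a major third; the second version is lower, so the direction is down.
Checking another pair — Eb6 → Cb6 — gives the same interval.

down a major third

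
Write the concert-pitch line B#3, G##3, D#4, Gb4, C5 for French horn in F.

F##4 D##4 A#4 Db5 G5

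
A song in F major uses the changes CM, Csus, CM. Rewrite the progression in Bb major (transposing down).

F major down to Bb major is a perfect fifth; each chord root moves by that interval while the quality stays the same.
CM: root C down a perfect fifth → F, giving FM.
Csus: root C down a perfect fifth → F, giving Fsus.
CM: root C down a perfect fifth → F, giving FM.

FM Fsus FM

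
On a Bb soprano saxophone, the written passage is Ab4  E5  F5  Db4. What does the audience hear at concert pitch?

Written C4 on the Bb soprano saxophone sounds as Bb3, a major second lower; apply that shift to every note.
Ab4 → Gb4
E5 → D5
F5 → Eb5
Db4 → Cb4

Gb4 D5 Eb5 Cb4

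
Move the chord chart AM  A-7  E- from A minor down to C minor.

A minor down to C minor is a major sixth; each chord root moves by that interval while the quality stays the same.
AM: root A down a major sixth → C, giving CM.
A-7: root A down a major sixth → C, giving C-7.
E-: root E down a major sixth → G, giving G-.

CM C-7 G-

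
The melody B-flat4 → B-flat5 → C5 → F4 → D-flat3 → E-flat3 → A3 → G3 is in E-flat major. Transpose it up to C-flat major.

Gb5 Gb6 Ab5 Db5 Bbb3 Cb4 F4 Eb4

From E-flat up to C-flat is a minor sixth; apply that to each pitch.
Bb4 -> Gb5
Bb5 -> Gb6
C5 -> Ab5
F4 -> Db5
Db3 -> Bbb3
Eb3 -> Cb4
A3 -> F4
G3 -> Eb4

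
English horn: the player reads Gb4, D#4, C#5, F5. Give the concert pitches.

Cb4 G#3 F#4 Bb4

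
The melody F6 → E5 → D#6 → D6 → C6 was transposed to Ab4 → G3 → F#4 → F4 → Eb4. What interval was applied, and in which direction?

From F6 to Ab4 is 13 letter names — a thirteenth of some quality.
Ab4 to F6 is 21 semitones, which makes it a major thirteenth; the second version is lower, so the direction is down.
Checking another pair — C6 → Eb4 — gives the same interval.

down a major thirteenth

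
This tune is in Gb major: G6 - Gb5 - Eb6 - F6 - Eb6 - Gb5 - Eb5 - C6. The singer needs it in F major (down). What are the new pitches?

F#6 F5 D6 E6 D6 F5 D5 B5

Gb major to F major down is a minor second, so every note moves down by that interval.
G6 -> F#6
Gb5 -> F5
Eb6 -> D6
F6 -> E6
Eb6 -> D6
Gb5 -> F5
Eb5 -> D5
C6 -> B5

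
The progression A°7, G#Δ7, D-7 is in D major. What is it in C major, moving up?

G°7 F#Δ7 C-7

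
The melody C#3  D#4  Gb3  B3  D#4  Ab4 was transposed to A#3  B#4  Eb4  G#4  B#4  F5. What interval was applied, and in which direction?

up a major sixth

Take the first pair: C#3 → A#3. C to A spans 6 letter names, so the interval is some kind of sixth.
C#3 to A#3 is 9 semitones, which makes it a major sixth; the second version is higher, so the direction is up.
Checking another pair — Ab4 → F5 — gives the same interval.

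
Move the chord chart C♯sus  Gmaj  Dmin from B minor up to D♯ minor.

E#sus Bmaj F#min

B minor up to D♯ minor is a major third; each chord root moves by that interval while the quality stays the same.
C♯sus: root C♯ up a major third → E#, giving E#sus.
Gmaj: root G up a major third → B, giving Bmaj.
Dmin: root D up a major third → F#, giving F#min.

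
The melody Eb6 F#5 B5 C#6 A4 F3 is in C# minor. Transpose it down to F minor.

Abb5 Bb4 Eb5 F5 Db4 Bbb2

C# minor to F minor down is an augmented fifth, so every note moves down by that interval.
Eb6 -> Abb5
F#5 -> Bb4
B5 -> Eb5
C#6 -> F5
A4 -> Db4
F3 -> Bbb2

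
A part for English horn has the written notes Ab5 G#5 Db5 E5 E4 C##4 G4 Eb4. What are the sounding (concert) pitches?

Written C4 on the English horn sounds as F3, a perfect fifth lower; apply that shift to every note.
Ab5 gives Db5
G#5 gives C#5
Db5 gives Gb4
E5 gives A4
E4 gives A3
C##4 gives F##3
G4 gives C4
Eb4 gives Ab3

Db5 C#5 Gb4 A4 A3 F##3 C4 Ab3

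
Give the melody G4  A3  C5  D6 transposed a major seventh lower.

Ab3 Bb2 Db4 Eb5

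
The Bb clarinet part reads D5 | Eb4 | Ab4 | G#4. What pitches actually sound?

Written C4 on the Bb clarinet sounds as Bb3, a major second lower; apply that shift to every note.
D5 becomes C5
Eb4 becomes Db4
Ab4 becomes Gb4
G#4 becomes F#4

C5 Db4 Gb4 F#4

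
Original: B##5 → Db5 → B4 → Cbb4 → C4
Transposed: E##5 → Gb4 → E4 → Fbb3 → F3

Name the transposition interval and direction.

down a perfect fifth

From B##5 to E##5 is 5 letter names — a fifth of some quality.
E##5 to B##5 is 7 semitones, which makes it a perfect fifth; the second version is lower, so the direction is down.
Checking another pair — C4 → F3 — gives the same interval.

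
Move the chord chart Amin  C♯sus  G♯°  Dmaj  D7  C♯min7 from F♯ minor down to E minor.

Gmin Bsus F#° Cmaj C7 Bmin7

F♯ minor down to E minor is a major second; each chord root moves by that interval while the quality stays the same.
Amin: root A down a major second → G, giving Gmin.
C♯sus: root C♯ down a major second → B, giving Bsus.
G♯°: root G♯ down a major second → F#, giving F#°.
Dmaj: root D down a major second → C, giving Cmaj.
D7: root D down a major second → C, giving C7.
C♯min7: root C♯ down a major second → B, giving Bmin7.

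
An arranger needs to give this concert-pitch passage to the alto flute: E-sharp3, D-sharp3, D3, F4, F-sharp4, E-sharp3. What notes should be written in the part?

Written C4 sounds as G3 on the alto flute, so concert pitches are written a perfect fourth up.
E#3 gives A#3
D#3 gives G#3
D3 gives G3
F4 gives Bb4
F#4 gives B4
E#3 gives A#3

A#3 G#3 G3 Bb4 B4 A#3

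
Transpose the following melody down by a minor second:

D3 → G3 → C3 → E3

C#3 F#3 B2 D#3

D3: a second down reaches C, and 1 semitone makes it C#3.
G3: a second down reaches F, and 1 semitone makes it F#3.
C3: a second down reaches B, and 1 semitone makes it B2.
E3: a second down reaches D, and 1 semitone makes it D#3.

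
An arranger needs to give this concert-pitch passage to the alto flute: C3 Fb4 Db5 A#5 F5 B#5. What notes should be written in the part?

F3 Bbb4 Gb5 D#6 Bb5 E#6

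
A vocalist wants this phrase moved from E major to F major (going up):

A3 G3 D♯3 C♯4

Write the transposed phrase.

E major to F major up is a minor second, so every note moves up by that interval.
A3 → Bb3
G3 → Ab3
D#3 → E3
C#4 → D4

Bb3 Ab3 E3 D4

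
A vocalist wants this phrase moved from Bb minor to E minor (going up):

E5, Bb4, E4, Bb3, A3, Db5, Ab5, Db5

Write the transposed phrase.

A#5 E5 A#4 E4 D#4 G5 D6 G5

From Bb up to E is an augmented fourth; apply that to each pitch.
E5 → A#5
Bb4 → E5
E4 → A#4
Bb3 → E4
A3 → D#4
Db5 → G5
Ab5 → D6
Db5 → G5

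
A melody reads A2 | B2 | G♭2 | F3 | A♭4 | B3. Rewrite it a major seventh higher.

A2 up a major seventh is G#3.
B2: a seventh up reaches A, and 11 semitones makes it A#3.
Gb2 up a major seventh is F3.
F3 up a major seventh is E4.
Ab4 up a major seventh is G5.
B3 up a major seventh is A#4.

G#3 A#3 F3 E4 G5 A#4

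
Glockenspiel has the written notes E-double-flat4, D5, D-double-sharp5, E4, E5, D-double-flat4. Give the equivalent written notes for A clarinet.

Gbb6 F7 F##7 G6 G7 Fbb6

First find concert pitch: the glockenspiel sounds a perfect fifteenth above written, so E-double-flat4 D5 D-double-sharp5 E4 E5 D-double-flat4 sounds Ebb6 D7 D##7 E6 E7 Dbb6.
Then write for A clarinet: it sounds a minor third below written, so the part must be a minor third above concert.
Ebb6 → Gbb6
D7 → F7
D##7 → F##7
E6 → G6
E7 → G7
Dbb6 → Fbb6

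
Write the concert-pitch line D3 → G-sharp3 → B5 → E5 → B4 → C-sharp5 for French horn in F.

A3 D#4 F#6 B5 F#5 G#5

Written C4 sounds as F3 on the French horn in F, so concert pitches are written a perfect fifth up.
D3 to A3
G#3 to D#4
B5 to F#6
E5 to B5
B4 to F#5
C#5 to G#5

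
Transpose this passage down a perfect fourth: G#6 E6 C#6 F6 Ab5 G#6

D#6 B5 G#5 C6 Eb5 D#6

G#6 gives D#6
E6 gives B5
C#6 gives G#5
F6 gives C6
Ab5 gives Eb5
G#6 gives D#6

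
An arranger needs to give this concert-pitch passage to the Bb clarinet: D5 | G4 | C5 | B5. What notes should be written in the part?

Written C4 sounds as Bb3 on the Bb clarinet, so concert pitches are written a major second up.
D5 -> E5
G4 -> A4
C5 -> D5
B5 -> C#6

E5 A4 D5 C#6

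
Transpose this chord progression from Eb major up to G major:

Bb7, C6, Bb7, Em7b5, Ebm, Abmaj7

Eb major up to G major is a major third; each chord root moves by that interval while the quality stays the same.
Bb7: root Bb up a major third → D, giving D7.
C6: root C up a major third → E, giving E6.
Bb7: root Bb up a major third → D, giving D7.
Em7b5: root E up a major third → G#, giving G#m7b5.
Ebm: root Eb up a major third → G, giving Gm.
Abmaj7: root Ab up a major third → C, giving Cmaj7.

D7 E6 D7 G#m7b5 Gm Cmaj7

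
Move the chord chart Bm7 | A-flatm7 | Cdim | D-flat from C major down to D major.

C#m7 Bbm7 Ddim Eb

C major down to D major is a minor seventh; each chord root moves by that interval while the quality stays the same.
Bm7: root B down a minor seventh → C#, giving C#m7.
A-flatm7: root A-flat down a minor seventh → Bb, giving Bbm7.
Cdim: root C down a minor seventh → D, giving Ddim.
D-flat: root D-flat down a minor seventh → Eb, giving Eb.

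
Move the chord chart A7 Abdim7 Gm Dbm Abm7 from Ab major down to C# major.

C##7 C#dim7 B#m F#m C#m7

Ab major down to C# major is a diminished sixth; each chord root moves by that interval while the quality stays the same.
A7: root A down a diminished sixth → C##, giving C##7.
Abdim7: root Ab down a diminished sixth → C#, giving C#dim7.
Gm: root G down a diminished sixth → B#, giving B#m.
Dbm: root Db down a diminished sixth → F#, giving F#m.
Abm7: root Ab down a diminished sixth → C#, giving C#m7.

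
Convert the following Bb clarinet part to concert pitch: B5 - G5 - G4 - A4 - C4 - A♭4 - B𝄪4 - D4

A5 F5 F4 G4 Bb3 Gb4 A##4 C4

The Bb clarinet sounds a major second below written, so transpose each written note down a major second.
B5 to A5
G5 to F5
G4 to F4
A4 to G4
C4 to Bb3
Ab4 to Gb4
B##4 to A##4
D4 to C4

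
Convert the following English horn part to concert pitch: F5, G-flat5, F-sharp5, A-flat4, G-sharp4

Written C4 on the English horn sounds as F3, a perfect fifth lower; apply that shift to every note.
F5 -> Bb4
Gb5 -> Cb5
F#5 -> B4
Ab4 -> Db4
G#4 -> C#4

Bb4 Cb5 B4 Db4 C#4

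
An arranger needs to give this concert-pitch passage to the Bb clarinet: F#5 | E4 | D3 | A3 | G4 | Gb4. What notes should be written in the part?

Written C4 sounds as Bb3 on the Bb clarinet, so concert pitches are written a major second up.
F#5 becomes G#5
E4 becomes F#4
D3 becomes E3
A3 becomes B3
G4 becomes A4
Gb4 becomes Ab4

G#5 F#4 E3 B3 A4 Ab4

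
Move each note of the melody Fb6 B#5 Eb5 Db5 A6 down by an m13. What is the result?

Fb6 → Ab4
B#5 → D##4
Eb5 → G3
Db5 → F3
A6 → C#5

Ab4 D##4 G3 F3 C#5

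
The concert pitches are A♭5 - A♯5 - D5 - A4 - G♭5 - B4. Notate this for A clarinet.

Cb6 C#6 F5 C5 Bbb5 D5

The A clarinet sounds a minor third below written, so the written part must be a minor third above concert — transpose each note up.
Ab5 becomes Cb6
A#5 becomes C#6
D5 becomes F5
A4 becomes C5
Gb5 becomes Bbb5
B4 becomes D5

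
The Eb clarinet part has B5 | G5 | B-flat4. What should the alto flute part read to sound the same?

First find concert pitch: the Eb clarinet sounds a minor third above written, so B5 G5 B-flat4 sounds D6 Bb5 Db5.
Then write for alto flute: it sounds a perfect fourth below written, so the part must be a perfect fourth above concert.
D6 → G6
Bb5 → Eb6
Db5 → Gb5

G6 Eb6 Gb5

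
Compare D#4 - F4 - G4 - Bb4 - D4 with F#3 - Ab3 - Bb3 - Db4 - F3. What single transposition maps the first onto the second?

Take the first pair: D#4 → F#3. D to F spans 6 letter names, so the interval is some kind of sixth.
F#3 to D#4 is 9 semitones, which makes it a major sixth; the second version is lower, so the direction is down.
Checking another pair — D4 → F3 — gives the same interval.

down a major sixth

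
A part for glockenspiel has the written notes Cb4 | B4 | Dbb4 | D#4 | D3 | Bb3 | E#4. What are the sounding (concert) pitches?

Cb6 B6 Dbb6 D#6 D5 Bb5 E#6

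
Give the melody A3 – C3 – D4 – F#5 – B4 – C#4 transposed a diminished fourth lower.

A3 becomes E#3
C3 becomes G#2
D4 becomes A#3
F#5 becomes C##5
B4 becomes F##4
C#4 becomes G##3

E#3 G#2 A#3 C##5 F##4 G##3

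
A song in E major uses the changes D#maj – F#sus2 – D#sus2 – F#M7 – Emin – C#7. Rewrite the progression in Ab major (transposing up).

Gmaj Bbsus2 Gsus2 BbM7 Abmin F7

E major up to Ab major is a diminished fourth; each chord root moves by that interval while the quality stays the same.
D#maj: root D# up a diminished fourth → G, giving Gmaj.
F#sus2: root F# up a diminished fourth → Bb, giving Bbsus2.
D#sus2: root D# up a diminished fourth → G, giving Gsus2.
F#M7: root F# up a diminished fourth → Bb, giving BbM7.
Emin: root E up a diminished fourth → Ab, giving Abmin.
C#7: root C# up a diminished fourth → F, giving F7.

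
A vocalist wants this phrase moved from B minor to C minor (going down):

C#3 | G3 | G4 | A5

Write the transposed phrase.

From B down to C is a major seventh; apply that to each pitch.
C#3 gives D2
G3 gives Ab2
G4 gives Ab3
A5 gives Bb4

D2 Ab2 Ab3 Bb4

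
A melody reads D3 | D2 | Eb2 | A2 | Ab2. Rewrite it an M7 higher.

C#4 C#3 D3 G#3 G3

D3 gives C#4
D2 gives C#3
Eb2 gives D3
A2 gives G#3
Ab2 gives G3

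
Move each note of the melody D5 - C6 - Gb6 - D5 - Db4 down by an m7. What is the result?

D5 → E4
C6 → D5
Gb6 → Ab5
D5 → E4
Db4 → Eb3

E4 D5 Ab5 E4 Eb3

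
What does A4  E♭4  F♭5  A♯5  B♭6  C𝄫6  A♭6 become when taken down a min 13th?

C#3 G2 Ab3 C##4 D5 Ebb4 C5

A4 -> C#3
Eb4 -> G2
Fb5 -> Ab3
A#5 -> C##4
Bb6 -> D5
Cbb6 -> Ebb4
Ab6 -> C5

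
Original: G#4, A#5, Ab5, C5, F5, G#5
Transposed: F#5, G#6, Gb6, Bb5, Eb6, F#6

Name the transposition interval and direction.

up a minor seventh

From G#4 to F#5 is 7 letter names — a seventh of some quality.
G#4 to F#5 is 10 semitones, which makes it a minor seventh; the second version is higher, so the direction is up.
Checking another pair — G#5 → F#6 — gives the same interval.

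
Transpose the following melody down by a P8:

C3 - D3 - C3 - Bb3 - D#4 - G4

C3 down a perfect octave is C2.
D3: an octave down reaches D, and 12 semitones makes it D2.
C3: an octave down reaches C, and 12 semitones makes it C2.
A perfect octave down from Bb3 gives Bb2.
D#4: an octave down reaches D, and 12 semitones makes it D#3.
G4 down a perfect octave is G3.

C2 D2 C2 Bb2 D#3 G3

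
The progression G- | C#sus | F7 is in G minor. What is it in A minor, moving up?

G minor up to A minor is a major second; each chord root moves by that interval while the quality stays the same.
G-: root G up a major second → A, giving A-.
C#sus: root C# up a major second → D#, giving D#sus.
F7: root F up a major second → G, giving G7.

A- D#sus G7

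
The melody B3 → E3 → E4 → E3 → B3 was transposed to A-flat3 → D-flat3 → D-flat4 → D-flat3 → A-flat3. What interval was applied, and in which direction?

down an augmented second

From B3 to Ab3 is 2 letter names — a second of some quality.
Ab3 to B3 is 3 semitones, which makes it an augmented second; the second version is lower, so the direction is down.
Checking another pair — B3 → Ab3 — gives the same interval.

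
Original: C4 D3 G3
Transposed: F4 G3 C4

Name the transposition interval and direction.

up a perfect fourth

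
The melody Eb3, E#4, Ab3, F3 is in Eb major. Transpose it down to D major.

D3 D##4 G3 E3

Eb major to D major down is a minor second, so every note moves down by that interval.
Eb3 gives D3
E#4 gives D##4
Ab3 gives G3
F3 gives E3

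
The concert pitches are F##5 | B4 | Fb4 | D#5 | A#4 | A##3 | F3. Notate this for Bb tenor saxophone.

G##6 C#6 Gb5 E#6 B#5 B##4 G4

The Bb tenor saxophone sounds a major ninth below written, so the written part must be a major ninth above concert — transpose each note up.
F##5 → G##6
B4 → C#6
Fb4 → Gb5
D#5 → E#6
A#4 → B#5
A##3 → B##4
F3 → G4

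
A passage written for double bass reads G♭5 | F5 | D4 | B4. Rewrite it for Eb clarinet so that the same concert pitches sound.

Eb4 D4 B2 G#3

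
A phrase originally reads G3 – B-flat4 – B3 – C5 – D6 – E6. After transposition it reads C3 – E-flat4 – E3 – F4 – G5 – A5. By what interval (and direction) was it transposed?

Take the first pair: G3 → C3. G to C spans 5 letter names, so the interval is some kind of fifth.
C3 to G3 is 7 semitones, which makes it a perfect fifth; the second version is lower, so the direction is down.
Checking another pair — E6 → A5 — gives the same interval.

down a perfect fifth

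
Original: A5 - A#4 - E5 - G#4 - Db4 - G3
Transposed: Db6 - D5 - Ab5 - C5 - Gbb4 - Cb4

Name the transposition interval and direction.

Take the first pair: A5 → Db6. A to D spans 4 letter names, so the interval is some kind of fourth.
A5 to Db6 is 4 semitones, which makes it a diminished fourth; the second version is higher, so the direction is up.
Checking another pair — G3 → Cb4 — gives the same interval.

up a diminished fourth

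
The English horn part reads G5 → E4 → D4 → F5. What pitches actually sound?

The English horn sounds a perfect fifth below written, so transpose each written note down a perfect fifth.
G5 becomes C5
E4 becomes A3
D4 becomes G3
F5 becomes Bb4

C5 A3 G3 Bb4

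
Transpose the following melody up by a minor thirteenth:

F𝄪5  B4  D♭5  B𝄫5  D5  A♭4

D#7 G6 Bbb6 Gbb7 Bb6 Fb6

F##5 to D#7
B4 to G6
Db5 to Bbb6
Bbb5 to Gbb7
D5 to Bb6
Ab4 to Fb6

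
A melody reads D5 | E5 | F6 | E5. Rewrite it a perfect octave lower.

D4 E4 F5 E4

D5: an octave down reaches D, and 12 semitones makes it D4.
A perfect octave down from E5 gives E4.
A perfect octave down from F6 gives F5.
E5 down a perfect octave is E4.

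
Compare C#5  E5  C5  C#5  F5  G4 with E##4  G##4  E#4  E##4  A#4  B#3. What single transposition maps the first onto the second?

Take the first pair: C#5 → E##4. C to E spans 6 letter names, so the interval is some kind of sixth.
E##4 to C#5 is 7 semitones, which makes it a diminished sixth; the second version is lower, so the direction is down.
Checking another pair — G4 → B#3 — gives the same interval.

down a diminished sixth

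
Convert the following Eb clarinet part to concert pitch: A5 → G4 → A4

Written C4 on the Eb clarinet sounds as Eb4, a minor third higher; apply that shift to every note.
A5 -> C6
G4 -> Bb4
A4 -> C5

C6 Bb4 C5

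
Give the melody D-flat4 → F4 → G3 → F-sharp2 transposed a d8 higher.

Dbb5 Fb5 Gb4 F3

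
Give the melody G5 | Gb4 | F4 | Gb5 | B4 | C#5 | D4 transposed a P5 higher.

G5 to D6
Gb4 to Db5
F4 to C5
Gb5 to Db6
B4 to F#5
C#5 to G#5
D4 to A4

D6 Db5 C5 Db6 F#5 G#5 A4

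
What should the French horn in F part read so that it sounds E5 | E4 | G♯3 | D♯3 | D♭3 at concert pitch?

The French horn in F sounds a perfect fifth below written, so the written part must be a perfect fifth above concert — transpose each note up.
E5 to B5
E4 to B4
G#3 to D#4
D#3 to A#3
Db3 to Ab3

B5 B4 D#4 A#3 Ab3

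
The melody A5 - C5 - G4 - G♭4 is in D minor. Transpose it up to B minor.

D minor to B minor up is a major sixth, so every note moves up by that interval.
A5 gives F#6
C5 gives A5
G4 gives E5
Gb4 gives Eb5

F#6 A5 E5 Eb5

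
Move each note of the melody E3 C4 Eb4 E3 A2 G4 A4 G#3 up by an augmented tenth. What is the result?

G##4 E#5 G#5 G##4 C##4 B#5 C##6 B##4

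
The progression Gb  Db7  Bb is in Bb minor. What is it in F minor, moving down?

Bb minor down to F minor is a perfect fourth; each chord root moves by that interval while the quality stays the same.
Gb: root Gb down a perfect fourth → Db, giving Db.
Db7: root Db down a perfect fourth → Ab, giving Ab7.
Bb: root Bb down a perfect fourth → F, giving F.

Db Ab7 F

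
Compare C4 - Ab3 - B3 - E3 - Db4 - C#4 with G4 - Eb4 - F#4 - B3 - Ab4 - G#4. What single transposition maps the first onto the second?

Take the first pair: C4 → G4. C to G spans 5 letter names, so the interval is some kind of fifth.
C4 to G4 is 7 semitones, which makes it a perfect fifth; the second version is higher, so the direction is up.
Checking another pair — C#4 → G#4 — gives the same interval.

up a perfect fifth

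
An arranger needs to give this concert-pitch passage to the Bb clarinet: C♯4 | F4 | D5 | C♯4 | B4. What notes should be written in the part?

D#4 G4 E5 D#4 C#5

The Bb clarinet sounds a major second below written, so the written part must be a major second above concert — transpose each note up.
C#4 -> D#4
F4 -> G4
D5 -> E5
C#4 -> D#4
B4 -> C#5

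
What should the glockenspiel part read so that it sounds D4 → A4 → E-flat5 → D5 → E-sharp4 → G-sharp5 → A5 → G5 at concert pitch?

D2 A2 Eb3 D3 E#2 G#3 A3 G3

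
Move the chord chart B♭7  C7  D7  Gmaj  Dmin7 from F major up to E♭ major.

Ab7 Bb7 C7 Fmaj Cmin7

F major up to E♭ major is a minor seventh; each chord root moves by that interval while the quality stays the same.
B♭7: root B♭ up a minor seventh → Ab, giving Ab7.
C7: root C up a minor seventh → Bb, giving Bb7.
D7: root D up a minor seventh → C, giving C7.
Gmaj: root G up a minor seventh → F, giving Fmaj.
Dmin7: root D up a minor seventh → C, giving Cmin7.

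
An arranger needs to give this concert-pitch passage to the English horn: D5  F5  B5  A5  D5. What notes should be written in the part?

A5 C6 F#6 E6 A5

Written C4 sounds as F3 on the English horn, so concert pitches are written a perfect fifth up.
D5 -> A5
F5 -> C6
B5 -> F#6
A5 -> E6
D5 -> A5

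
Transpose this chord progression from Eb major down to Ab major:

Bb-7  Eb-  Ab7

Eb-7 Ab- Db7

Eb major down to Ab major is a perfect fifth; each chord root moves by that interval while the quality stays the same.
Bb-7: root Bb down a perfect fifth → Eb, giving Eb-7.
Eb-: root Eb down a perfect fifth → Ab, giving Ab-.
Ab7: root Ab down a perfect fifth → Db, giving Db7.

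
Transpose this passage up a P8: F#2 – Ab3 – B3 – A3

F#2 becomes F#3
Ab3 becomes Ab4
B3 becomes B4
A3 becomes A4

F#3 Ab4 B4 A4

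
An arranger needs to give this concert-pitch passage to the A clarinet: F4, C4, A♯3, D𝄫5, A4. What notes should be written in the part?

The A clarinet sounds a minor third below written, so the written part must be a minor third above concert — transpose each note up.
F4 → Ab4
C4 → Eb4
A#3 → C#4
Dbb5 → Fbb5
A4 → C5

Ab4 Eb4 C#4 Fbb5 C5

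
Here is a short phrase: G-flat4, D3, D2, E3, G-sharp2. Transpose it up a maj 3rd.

Gb4 becomes Bb4
D3 becomes F#3
D2 becomes F#2
E3 becomes G#3
G#2 becomes B#2

Bb4 F#3 F#2 G#3 B#2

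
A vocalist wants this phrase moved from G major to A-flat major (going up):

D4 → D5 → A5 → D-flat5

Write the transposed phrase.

Eb4 Eb5 Bb5 Ebb5

From G up to A-flat is a minor second; apply that to each pitch.
D4 -> Eb4
D5 -> Eb5
A5 -> Bb5
Db5 -> Ebb5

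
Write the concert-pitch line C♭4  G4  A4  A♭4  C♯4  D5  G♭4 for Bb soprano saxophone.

Written C4 sounds as Bb3 on the Bb soprano saxophone, so concert pitches are written a major second up.
Cb4 gives Db4
G4 gives A4
A4 gives B4
Ab4 gives Bb4
C#4 gives D#4
D5 gives E5
Gb4 gives Ab4

Db4 A4 B4 Bb4 D#4 E5 Ab4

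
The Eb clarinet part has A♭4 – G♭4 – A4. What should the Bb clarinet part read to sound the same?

Db5 Cb5 D5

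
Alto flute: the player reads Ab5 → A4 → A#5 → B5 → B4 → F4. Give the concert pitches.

Eb5 E4 E#5 F#5 F#4 C4

Written C4 on the alto flute sounds as G3, a perfect fourth lower; apply that shift to every note.
Ab5 becomes Eb5
A4 becomes E4
A#5 becomes E#5
B5 becomes F#5
B4 becomes F#4
F4 becomes C4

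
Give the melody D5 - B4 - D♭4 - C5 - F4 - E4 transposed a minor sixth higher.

D5 up a minor sixth is Bb5.
B4: a sixth up reaches G, and 8 semitones makes it G5.
A minor sixth up from Db4 gives Bbb4.
C5: a sixth up reaches A, and 8 semitones makes it Ab5.
F4 up a minor sixth is Db5.
A minor sixth up from E4 gives C5.

Bb5 G5 Bbb4 Ab5 Db5 C5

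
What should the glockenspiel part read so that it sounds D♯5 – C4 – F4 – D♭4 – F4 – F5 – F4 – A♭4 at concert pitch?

D#3 C2 F2 Db2 F2 F3 F2 Ab2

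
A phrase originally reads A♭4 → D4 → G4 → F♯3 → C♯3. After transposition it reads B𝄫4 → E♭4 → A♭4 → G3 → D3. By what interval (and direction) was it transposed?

From Ab4 to Bbb4 is 2 letter names — a second of some quality.
Ab4 to Bbb4 is 1 semitone, which makes it a minor second; the second version is higher, so the direction is up.
Checking another pair — C#3 → D3 — gives the same interval.

up a minor second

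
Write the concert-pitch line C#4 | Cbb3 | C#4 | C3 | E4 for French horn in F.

Written C4 sounds as F3 on the French horn in F, so concert pitches are written a perfect fifth up.
C#4 becomes G#4
Cbb3 becomes Gbb3
C#4 becomes G#4
C3 becomes G3
E4 becomes B4

G#4 Gbb3 G#4 G3 B4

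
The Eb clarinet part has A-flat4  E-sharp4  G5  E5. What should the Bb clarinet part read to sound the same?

Db5 A#4 C6 A5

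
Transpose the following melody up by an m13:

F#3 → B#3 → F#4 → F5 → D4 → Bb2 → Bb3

D5 G#5 D6 Db7 Bb5 Gb4 Gb5

F#3 gives D5
B#3 gives G#5
F#4 gives D6
F5 gives Db7
D4 gives Bb5
Bb2 gives Gb4
Bb3 gives Gb5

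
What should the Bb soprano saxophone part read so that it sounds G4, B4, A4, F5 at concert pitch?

A4 C#5 B4 G5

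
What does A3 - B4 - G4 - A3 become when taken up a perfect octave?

A4 B5 G5 A4

A3 becomes A4
B4 becomes B5
G4 becomes G5
A3 becomes A4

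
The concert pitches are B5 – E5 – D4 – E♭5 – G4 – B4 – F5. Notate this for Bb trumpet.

C#6 F#5 E4 F5 A4 C#5 G5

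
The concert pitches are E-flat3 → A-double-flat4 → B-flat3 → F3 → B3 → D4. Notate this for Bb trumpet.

F3 Bbb4 C4 G3 C#4 E4

The Bb trumpet sounds a major second below written, so the written part must be a major second above concert — transpose each note up.
Eb3 gives F3
Abb4 gives Bbb4
Bb3 gives C4
F3 gives G3
B3 gives C#4
D4 gives E4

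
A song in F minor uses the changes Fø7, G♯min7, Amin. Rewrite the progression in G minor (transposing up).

F minor up to G minor is a major second; each chord root moves by that interval while the quality stays the same.
Fø7: root F up a major second → G, giving Gø7.
G♯min7: root G♯ up a major second → A#, giving A#min7.
Amin: root A up a major second → B, giving Bmin.

Gø7 A#min7 Bmin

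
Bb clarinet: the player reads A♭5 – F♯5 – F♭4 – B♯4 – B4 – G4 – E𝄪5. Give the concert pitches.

The Bb clarinet sounds a major second below written, so transpose each written note down a major second.
Ab5 -> Gb5
F#5 -> E5
Fb4 -> Ebb4
B#4 -> A#4
B4 -> A4
G4 -> F4
E##5 -> D##5

Gb5 E5 Ebb4 A#4 A4 F4 D##5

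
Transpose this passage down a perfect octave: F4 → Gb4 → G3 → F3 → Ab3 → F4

A perfect octave down from F4 gives F3.
Gb4: an octave down reaches G, and 12 semitones makes it Gb3.
A perfect octave down from G3 gives G2.
A perfect octave down from F3 gives F2.
Ab3 down a perfect octave is Ab2.
F4: an octave down reaches F, and 12 semitones makes it F3.

F3 Gb3 G2 F2 Ab2 F3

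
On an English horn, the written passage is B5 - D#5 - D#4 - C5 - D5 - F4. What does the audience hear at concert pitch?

E5 G#4 G#3 F4 G4 Bb3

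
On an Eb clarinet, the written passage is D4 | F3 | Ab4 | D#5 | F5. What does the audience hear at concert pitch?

F4 Ab3 Cb5 F#5 Ab5

Written C4 on the Eb clarinet sounds as Eb4, a minor third higher; apply that shift to every note.
D4 -> F4
F3 -> Ab3
Ab4 -> Cb5
D#5 -> F#5
F5 -> Ab5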